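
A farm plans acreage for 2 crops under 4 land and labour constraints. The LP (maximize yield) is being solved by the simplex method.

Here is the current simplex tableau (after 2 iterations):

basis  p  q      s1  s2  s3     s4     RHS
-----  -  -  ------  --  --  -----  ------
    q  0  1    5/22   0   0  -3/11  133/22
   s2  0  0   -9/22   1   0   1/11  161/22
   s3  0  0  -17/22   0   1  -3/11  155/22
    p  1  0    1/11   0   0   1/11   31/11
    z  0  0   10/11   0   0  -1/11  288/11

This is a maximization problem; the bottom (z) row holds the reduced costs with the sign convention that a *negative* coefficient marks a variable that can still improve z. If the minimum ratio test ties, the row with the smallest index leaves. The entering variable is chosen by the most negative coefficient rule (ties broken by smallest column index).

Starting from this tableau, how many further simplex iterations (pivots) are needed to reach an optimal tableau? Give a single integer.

pivot: s4 in, p out → z = 29
No improving column remains; optimal.

1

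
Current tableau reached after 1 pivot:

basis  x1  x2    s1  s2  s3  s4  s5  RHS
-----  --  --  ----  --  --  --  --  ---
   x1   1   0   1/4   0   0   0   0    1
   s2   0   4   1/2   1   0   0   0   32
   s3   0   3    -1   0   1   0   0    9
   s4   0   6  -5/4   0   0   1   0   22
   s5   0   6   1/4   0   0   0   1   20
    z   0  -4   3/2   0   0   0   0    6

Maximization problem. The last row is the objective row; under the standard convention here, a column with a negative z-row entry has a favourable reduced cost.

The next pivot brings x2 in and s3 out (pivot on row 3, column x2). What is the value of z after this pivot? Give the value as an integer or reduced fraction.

Minimum ratio for x2: 9/3 = 3.
z changes by −(z-row coeff of x2)·ratio = −(-4)·3 = 12.
New z = 6 + 12 = 18.

18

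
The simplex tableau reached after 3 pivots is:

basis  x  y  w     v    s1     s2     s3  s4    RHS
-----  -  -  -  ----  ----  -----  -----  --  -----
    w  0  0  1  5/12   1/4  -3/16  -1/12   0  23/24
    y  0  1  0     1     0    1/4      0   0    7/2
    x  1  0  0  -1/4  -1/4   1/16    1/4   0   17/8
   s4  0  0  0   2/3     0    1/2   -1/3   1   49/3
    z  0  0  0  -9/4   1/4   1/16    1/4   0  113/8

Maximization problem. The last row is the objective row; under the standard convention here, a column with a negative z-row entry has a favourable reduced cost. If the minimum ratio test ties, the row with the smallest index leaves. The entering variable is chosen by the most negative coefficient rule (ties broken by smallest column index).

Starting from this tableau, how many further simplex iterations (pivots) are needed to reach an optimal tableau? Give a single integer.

pivot: v in, w out → z = 193/10
pivot: s2 in, y out → z = 293/14
No improving column remains; optimal.

2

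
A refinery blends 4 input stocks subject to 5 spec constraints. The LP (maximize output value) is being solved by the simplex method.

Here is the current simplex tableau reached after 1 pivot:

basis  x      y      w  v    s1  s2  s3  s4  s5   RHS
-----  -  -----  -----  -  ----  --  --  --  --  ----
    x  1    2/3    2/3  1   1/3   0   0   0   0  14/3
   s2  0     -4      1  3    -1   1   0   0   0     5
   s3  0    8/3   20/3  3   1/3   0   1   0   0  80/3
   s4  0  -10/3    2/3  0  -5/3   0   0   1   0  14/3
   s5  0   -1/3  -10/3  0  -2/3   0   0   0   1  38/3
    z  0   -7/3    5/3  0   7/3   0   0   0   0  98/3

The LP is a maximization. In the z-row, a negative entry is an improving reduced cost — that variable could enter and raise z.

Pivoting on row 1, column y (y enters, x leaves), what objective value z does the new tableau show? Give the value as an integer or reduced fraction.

49

Minimum ratio for y: (14/3)/(2/3) = 7.
z changes by −(z-row coeff of y)·ratio = −(-7/3)·7 = 49/3.
New z = 98/3 + (49/3) = 49.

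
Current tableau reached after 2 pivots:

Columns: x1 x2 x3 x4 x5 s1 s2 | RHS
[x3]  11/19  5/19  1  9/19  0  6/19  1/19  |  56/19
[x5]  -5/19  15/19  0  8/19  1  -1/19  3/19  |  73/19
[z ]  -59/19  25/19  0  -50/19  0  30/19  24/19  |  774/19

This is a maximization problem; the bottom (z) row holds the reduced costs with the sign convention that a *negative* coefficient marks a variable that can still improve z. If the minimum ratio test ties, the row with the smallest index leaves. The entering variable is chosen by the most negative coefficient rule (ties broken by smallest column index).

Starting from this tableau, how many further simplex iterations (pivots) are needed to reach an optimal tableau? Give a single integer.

2

pivot: x1 in, x3 out → z = 622/11
pivot: x4 in, x1 out → z = 514/9
No improving column remains; optimal.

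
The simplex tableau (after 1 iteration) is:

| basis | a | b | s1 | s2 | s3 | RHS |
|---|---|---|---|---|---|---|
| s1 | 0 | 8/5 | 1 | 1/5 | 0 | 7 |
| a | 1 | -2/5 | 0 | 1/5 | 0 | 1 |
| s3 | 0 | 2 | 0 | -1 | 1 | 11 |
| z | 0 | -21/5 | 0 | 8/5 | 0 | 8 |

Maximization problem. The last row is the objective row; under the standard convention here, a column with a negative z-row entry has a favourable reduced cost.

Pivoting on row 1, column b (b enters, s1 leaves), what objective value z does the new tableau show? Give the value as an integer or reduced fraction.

Minimum ratio for b: 7/(8/5) = 35/8.
z changes by −(z-row coeff of b)·ratio = −(-21/5)·(35/8) = 147/8.
New z = 8 + (147/8) = 211/8.

211/8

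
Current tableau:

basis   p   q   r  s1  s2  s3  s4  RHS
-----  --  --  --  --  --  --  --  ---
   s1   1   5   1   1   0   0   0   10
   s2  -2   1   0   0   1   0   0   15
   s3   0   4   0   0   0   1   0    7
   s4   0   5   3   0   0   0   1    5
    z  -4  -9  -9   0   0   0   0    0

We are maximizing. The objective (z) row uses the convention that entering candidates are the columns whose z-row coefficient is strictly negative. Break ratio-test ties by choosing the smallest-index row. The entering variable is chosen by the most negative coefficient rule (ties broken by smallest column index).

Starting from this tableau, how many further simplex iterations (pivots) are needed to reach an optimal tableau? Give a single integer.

3

pivot: q in, s4 out → z = 9
pivot: p in, s1 out → z = 29
pivot: r in, q out → z = 145/3
No improving column remains; optimal.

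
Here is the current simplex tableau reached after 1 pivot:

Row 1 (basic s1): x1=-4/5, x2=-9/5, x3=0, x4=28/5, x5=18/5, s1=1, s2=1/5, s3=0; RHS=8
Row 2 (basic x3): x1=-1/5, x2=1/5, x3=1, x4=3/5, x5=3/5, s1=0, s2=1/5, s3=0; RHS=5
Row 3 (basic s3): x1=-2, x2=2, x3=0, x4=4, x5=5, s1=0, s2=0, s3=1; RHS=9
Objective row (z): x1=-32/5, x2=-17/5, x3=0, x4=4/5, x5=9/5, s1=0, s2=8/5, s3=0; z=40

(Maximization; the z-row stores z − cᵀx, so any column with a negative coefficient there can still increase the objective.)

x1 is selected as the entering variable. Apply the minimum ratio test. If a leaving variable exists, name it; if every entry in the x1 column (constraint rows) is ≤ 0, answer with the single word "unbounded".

unbounded

x1-column entries: row 1: -4/5, row 2: -1/5, row 3: -2. All ≤ 0, so x1 can increase without bound; the LP is unbounded in this direction.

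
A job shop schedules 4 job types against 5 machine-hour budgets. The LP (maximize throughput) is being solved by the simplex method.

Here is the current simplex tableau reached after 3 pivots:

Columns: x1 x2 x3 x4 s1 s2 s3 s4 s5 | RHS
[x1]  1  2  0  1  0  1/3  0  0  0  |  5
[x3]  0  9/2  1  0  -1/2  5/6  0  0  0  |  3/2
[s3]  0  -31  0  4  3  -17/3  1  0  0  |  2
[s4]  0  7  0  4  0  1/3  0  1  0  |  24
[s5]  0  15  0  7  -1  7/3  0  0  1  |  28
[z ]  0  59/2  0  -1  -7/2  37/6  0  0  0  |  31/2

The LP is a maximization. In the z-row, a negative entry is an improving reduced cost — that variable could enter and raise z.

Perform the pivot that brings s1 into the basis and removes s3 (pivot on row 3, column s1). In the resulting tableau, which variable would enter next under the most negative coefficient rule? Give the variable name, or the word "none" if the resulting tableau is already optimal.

x2

Pivot element 3. New z-row = old z-row − (-7/2)·(row 3/3).
Updated z-row coefficients: x1: 0, x2: -20/3, x3: 0, x4: 11/3, s1: 0, s2: -4/9, s3: 7/6, s4: 0, s5: 0.
The most negative is -20/3 in column x2, so x2 would enter next.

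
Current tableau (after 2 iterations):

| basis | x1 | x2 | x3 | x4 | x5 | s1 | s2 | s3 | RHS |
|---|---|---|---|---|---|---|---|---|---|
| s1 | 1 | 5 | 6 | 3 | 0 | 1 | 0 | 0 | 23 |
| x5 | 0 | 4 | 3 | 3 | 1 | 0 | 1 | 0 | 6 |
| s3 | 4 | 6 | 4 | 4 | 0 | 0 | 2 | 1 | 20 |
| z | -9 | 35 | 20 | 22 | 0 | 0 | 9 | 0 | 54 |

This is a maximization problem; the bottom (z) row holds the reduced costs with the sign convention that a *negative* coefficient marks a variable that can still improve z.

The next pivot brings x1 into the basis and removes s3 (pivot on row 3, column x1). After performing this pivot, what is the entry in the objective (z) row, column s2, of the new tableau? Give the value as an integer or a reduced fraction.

27/2

Pivot element is row 3, column x1: 4.
Normalize row 3: new (row 3, s2) = 2/4 = 1/2.
z-row ← z-row − (-9)·(new row 3): 9 − (-9)·(1/2) = 27/2.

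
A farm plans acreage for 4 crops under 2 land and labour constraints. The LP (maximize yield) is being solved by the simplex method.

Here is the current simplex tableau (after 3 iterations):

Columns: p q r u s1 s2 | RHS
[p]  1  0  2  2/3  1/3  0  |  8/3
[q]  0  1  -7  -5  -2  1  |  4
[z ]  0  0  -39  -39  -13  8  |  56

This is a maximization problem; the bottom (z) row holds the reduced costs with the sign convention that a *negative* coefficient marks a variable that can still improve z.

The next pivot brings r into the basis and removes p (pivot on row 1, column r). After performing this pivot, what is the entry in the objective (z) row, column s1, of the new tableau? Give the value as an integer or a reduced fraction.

Pivot element is row 1, column r: 2.
Normalize row 1: new (row 1, s1) = (1/3)/2 = 1/6.
z-row ← z-row − (-39)·(new row 1): -13 − (-39)·(1/6) = -13/2.

-13/2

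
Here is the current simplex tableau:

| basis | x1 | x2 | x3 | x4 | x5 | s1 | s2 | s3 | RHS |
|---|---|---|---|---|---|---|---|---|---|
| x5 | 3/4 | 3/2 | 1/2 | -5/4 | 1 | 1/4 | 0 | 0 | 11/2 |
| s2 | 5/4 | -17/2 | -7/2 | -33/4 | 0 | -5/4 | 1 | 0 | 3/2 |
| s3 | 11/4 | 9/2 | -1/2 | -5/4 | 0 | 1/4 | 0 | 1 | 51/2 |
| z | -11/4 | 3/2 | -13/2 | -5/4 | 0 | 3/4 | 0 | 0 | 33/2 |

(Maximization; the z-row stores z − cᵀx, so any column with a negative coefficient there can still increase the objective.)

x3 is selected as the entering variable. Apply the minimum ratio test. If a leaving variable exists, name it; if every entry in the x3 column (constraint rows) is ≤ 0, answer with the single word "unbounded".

x5

Ratios: row 1 (x5): (11/2)/(1/2) = 11; row 2 (s2): entry -7/2 ≤ 0, skip; row 3 (s3): entry -1/2 ≤ 0, skip.
Minimum ratio is in the x5 row, so x5 leaves.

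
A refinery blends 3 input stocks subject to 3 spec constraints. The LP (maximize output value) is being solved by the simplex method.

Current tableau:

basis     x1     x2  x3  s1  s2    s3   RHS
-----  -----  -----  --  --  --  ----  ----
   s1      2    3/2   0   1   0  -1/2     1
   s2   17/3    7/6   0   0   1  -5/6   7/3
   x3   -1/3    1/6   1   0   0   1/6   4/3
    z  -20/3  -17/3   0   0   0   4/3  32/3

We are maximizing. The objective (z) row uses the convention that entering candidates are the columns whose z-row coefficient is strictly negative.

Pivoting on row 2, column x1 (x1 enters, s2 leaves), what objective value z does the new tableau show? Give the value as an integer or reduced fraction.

Minimum ratio for x1: (7/3)/(17/3) = 7/17.
z changes by −(z-row coeff of x1)·ratio = −(-20/3)·(7/17) = 140/51.
New z = 32/3 + (140/51) = 228/17.

228/17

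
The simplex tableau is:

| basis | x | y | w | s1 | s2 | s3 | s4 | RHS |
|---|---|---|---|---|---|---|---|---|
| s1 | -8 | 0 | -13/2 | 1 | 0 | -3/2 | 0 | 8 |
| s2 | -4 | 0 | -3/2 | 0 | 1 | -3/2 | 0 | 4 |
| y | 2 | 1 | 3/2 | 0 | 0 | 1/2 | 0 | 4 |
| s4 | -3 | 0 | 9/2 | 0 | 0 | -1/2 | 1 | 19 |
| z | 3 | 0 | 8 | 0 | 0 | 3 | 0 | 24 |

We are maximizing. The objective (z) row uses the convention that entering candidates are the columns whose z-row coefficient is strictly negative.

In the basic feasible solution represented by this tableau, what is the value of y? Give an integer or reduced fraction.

y is basic (row 3); its value is the RHS of that row: 4.

4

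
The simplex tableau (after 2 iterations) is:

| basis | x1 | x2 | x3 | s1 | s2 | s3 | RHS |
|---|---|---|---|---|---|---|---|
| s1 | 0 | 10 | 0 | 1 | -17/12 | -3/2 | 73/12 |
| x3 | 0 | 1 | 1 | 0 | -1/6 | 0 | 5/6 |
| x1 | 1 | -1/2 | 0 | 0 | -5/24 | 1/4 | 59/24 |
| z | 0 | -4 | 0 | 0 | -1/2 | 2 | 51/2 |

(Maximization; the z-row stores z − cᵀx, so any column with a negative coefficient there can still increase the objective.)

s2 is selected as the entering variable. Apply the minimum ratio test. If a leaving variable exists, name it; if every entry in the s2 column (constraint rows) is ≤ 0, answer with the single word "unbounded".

unbounded

s2-column entries: row 1: -17/12, row 2: -1/6, row 3: -5/24. All ≤ 0, so s2 can increase without bound; the LP is unbounded in this direction.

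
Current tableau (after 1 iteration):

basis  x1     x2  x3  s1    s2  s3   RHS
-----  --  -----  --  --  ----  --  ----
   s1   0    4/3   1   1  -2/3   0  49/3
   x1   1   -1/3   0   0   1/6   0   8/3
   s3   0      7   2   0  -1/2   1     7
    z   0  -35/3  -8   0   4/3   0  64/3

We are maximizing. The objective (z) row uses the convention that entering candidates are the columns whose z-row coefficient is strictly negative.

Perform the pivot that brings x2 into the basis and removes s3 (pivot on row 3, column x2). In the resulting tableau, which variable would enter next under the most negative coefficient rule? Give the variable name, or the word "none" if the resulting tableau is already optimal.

x3

Pivot element 7. New z-row = old z-row − (-35/3)·(row 3/7).
Updated z-row coefficients: x1: 0, x2: 0, x3: -14/3, s1: 0, s2: 1/2, s3: 5/3.
The most negative is -14/3 in column x3, so x3 would enter next.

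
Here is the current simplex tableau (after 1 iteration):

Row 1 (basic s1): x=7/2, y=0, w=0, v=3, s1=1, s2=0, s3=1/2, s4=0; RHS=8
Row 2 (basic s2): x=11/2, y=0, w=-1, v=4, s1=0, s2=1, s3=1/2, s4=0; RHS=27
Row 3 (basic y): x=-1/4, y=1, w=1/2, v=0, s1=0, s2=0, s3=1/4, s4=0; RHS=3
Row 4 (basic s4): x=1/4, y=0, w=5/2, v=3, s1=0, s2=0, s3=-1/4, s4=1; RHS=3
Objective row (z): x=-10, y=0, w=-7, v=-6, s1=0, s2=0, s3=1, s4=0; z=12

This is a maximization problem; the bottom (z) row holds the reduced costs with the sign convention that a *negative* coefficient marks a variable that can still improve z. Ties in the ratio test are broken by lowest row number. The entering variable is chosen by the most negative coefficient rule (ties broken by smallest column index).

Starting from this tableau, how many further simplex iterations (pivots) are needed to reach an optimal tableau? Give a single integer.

pivot: x in, s1 out → z = 244/7
pivot: w in, s4 out → z = 1458/35
No improving column remains; optimal.

2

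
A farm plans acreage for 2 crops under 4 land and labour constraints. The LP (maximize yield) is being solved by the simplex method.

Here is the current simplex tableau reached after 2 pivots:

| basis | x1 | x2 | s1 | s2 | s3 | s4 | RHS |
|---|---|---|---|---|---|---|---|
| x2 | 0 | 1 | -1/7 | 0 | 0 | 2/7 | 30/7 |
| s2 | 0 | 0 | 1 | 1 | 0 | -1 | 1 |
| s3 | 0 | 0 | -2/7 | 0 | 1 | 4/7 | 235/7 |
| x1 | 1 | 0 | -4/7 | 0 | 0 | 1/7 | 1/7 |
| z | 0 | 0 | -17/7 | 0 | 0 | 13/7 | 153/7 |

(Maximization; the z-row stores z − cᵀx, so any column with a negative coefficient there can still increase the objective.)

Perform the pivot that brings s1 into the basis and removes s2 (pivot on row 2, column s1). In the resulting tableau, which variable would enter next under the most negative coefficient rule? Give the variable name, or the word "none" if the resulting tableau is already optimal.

s4

Pivot element 1. New z-row = old z-row − (-17/7)·(row 2/1).
Updated z-row coefficients: x1: 0, x2: 0, s1: 0, s2: 17/7, s3: 0, s4: -4/7.
The most negative is -4/7 in column s4, so s4 would enter next.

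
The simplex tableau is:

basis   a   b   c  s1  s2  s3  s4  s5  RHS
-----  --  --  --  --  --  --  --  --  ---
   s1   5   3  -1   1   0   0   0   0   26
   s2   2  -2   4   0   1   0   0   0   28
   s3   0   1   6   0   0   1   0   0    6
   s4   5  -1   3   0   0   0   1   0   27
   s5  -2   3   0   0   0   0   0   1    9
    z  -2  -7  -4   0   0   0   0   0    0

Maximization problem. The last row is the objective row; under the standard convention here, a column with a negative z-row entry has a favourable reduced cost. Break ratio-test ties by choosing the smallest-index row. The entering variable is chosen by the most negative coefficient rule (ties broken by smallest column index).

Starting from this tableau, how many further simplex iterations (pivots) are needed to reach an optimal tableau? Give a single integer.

3

pivot: b in, s5 out → z = 21
pivot: a in, s1 out → z = 781/21
pivot: c in, s3 out → z = 613/16
No improving column remains; optimal.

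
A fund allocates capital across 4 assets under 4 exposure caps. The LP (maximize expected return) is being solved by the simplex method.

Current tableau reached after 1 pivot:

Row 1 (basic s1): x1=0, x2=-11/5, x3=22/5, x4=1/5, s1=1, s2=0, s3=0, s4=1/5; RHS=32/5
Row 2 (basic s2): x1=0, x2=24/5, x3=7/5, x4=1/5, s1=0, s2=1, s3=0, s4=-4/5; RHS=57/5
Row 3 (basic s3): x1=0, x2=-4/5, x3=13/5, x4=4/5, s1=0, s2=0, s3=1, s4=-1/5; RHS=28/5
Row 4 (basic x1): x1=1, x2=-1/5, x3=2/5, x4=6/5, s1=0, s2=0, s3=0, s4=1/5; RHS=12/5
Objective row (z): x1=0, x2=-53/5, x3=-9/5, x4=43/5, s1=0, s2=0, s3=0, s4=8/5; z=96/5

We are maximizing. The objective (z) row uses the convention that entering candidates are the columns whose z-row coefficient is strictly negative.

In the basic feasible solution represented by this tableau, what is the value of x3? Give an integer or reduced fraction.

0

x3 is nonbasic (not in the basis column), so its value in the current BFS is 0.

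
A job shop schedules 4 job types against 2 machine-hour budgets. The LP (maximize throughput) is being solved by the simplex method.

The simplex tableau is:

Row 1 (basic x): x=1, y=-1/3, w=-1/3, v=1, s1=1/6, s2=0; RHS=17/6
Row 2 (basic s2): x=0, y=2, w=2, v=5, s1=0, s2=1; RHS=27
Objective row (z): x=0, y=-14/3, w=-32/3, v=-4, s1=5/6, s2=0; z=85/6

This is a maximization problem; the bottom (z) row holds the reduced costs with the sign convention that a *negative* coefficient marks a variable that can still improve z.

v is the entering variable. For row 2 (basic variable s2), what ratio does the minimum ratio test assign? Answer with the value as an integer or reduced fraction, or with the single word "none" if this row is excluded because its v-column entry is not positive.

27/5

Ratio = RHS / (v entry) = 27 / 5 = 27/5.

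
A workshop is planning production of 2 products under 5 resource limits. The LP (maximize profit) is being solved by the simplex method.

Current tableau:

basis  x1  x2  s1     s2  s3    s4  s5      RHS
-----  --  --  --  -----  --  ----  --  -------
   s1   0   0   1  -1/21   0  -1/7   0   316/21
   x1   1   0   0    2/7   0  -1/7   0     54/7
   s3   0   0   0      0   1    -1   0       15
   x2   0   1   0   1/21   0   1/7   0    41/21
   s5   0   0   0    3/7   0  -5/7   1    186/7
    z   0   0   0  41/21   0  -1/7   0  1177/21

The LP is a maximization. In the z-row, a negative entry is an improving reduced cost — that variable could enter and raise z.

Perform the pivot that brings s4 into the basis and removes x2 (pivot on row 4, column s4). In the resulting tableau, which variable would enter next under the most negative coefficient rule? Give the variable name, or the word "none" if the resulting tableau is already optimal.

Pivot element 1/7. New z-row = old z-row − (-1/7)·(row 4/(1/7)).
Updated z-row coefficients: x1: 0, x2: 1, s1: 0, s2: 2, s3: 0, s4: 0, s5: 0.
No coefficient is strictly negative; the tableau after this pivot is optimal.

none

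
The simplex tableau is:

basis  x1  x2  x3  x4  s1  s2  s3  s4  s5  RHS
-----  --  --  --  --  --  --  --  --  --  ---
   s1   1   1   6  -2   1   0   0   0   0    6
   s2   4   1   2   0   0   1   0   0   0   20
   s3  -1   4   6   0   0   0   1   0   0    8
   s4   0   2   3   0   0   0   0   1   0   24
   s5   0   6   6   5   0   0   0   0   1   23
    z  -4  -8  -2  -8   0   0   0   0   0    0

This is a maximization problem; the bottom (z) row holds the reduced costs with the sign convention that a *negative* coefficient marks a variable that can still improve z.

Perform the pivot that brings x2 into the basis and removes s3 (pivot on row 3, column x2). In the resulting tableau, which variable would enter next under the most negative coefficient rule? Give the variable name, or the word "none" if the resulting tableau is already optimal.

x4

Pivot element 4. New z-row = old z-row − (-8)·(row 3/4).
Updated z-row coefficients: x1: -6, x2: 0, x3: 10, x4: -8, s1: 0, s2: 0, s3: 2, s4: 0, s5: 0.
The most negative is -8 in column x4, so x4 would enter next.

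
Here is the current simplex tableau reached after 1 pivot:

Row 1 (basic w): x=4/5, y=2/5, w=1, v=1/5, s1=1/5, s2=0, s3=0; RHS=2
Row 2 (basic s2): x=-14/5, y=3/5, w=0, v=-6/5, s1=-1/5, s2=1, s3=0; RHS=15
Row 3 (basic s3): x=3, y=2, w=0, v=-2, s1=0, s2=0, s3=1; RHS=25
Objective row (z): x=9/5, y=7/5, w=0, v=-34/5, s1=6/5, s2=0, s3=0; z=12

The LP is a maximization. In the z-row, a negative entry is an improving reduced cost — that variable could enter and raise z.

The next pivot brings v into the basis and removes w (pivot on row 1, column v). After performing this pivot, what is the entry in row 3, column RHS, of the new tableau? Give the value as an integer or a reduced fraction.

45

Pivot element is row 1, column v: 1/5.
Normalize row 1: new (row 1, RHS) = 2/(1/5) = 10.
row 3 ← row 3 − (-2)·(new row 1): 25 − (-2)·10 = 45.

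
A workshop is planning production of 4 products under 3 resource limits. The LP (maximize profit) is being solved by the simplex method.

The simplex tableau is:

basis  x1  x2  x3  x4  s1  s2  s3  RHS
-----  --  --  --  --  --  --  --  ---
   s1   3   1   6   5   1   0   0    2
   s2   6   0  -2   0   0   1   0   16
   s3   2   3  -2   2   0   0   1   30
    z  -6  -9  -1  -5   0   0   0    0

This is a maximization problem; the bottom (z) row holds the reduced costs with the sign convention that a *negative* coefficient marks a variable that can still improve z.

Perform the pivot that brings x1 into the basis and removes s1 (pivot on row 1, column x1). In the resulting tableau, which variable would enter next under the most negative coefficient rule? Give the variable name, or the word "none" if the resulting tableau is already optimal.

x2

Pivot element 3. New z-row = old z-row − (-6)·(row 1/3).
Updated z-row coefficients: x1: 0, x2: -7, x3: 11, x4: 5, s1: 2, s2: 0, s3: 0.
The most negative is -7 in column x2, so x2 would enter next.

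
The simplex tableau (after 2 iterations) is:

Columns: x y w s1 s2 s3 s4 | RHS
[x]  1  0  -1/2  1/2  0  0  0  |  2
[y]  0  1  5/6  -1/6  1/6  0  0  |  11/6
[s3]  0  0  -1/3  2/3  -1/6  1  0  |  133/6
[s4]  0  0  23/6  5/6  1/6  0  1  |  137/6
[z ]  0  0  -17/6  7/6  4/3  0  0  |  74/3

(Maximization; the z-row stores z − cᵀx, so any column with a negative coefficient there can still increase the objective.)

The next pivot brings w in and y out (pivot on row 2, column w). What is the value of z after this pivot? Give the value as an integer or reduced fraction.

Minimum ratio for w: (11/6)/(5/6) = 11/5.
z changes by −(z-row coeff of w)·ratio = −(-17/6)·(11/5) = 187/30.
New z = 74/3 + (187/30) = 309/10.

309/10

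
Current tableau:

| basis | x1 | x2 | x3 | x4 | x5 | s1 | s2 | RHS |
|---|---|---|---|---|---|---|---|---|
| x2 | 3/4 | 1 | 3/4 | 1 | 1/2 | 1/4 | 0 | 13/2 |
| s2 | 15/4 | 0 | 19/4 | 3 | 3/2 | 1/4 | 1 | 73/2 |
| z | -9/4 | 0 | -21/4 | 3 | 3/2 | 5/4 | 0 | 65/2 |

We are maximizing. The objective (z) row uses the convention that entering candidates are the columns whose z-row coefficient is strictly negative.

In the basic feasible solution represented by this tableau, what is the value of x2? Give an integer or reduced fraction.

13/2

x2 is basic (row 1); its value is the RHS of that row: 13/2.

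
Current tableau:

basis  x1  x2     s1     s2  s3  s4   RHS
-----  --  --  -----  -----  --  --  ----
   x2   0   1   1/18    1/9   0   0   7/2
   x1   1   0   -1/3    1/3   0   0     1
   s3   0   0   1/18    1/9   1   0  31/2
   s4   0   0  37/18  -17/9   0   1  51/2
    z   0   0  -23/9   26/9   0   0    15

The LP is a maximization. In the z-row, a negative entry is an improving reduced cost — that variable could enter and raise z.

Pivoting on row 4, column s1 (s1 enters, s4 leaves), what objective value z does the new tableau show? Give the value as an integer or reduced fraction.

Minimum ratio for s1: (51/2)/(37/18) = 459/37.
z changes by −(z-row coeff of s1)·ratio = −(-23/9)·(459/37) = 1173/37.
New z = 15 + (1173/37) = 1728/37.

1728/37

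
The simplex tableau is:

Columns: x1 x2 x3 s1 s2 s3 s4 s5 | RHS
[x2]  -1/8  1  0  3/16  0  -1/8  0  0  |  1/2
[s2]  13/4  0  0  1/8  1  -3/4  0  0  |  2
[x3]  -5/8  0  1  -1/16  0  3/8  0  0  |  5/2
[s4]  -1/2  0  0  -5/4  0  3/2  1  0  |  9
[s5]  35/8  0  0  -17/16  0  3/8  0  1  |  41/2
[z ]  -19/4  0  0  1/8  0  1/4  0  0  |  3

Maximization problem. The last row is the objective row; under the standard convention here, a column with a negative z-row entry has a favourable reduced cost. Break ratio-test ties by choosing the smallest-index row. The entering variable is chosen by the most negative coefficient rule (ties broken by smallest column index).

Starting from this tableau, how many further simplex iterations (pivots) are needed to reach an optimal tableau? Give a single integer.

pivot: x1 in, s2 out → z = 77/13
pivot: s3 in, s4 out → z = 209/18
pivot: s1 in, x3 out → z = 91/6
No improving column remains; optimal.

3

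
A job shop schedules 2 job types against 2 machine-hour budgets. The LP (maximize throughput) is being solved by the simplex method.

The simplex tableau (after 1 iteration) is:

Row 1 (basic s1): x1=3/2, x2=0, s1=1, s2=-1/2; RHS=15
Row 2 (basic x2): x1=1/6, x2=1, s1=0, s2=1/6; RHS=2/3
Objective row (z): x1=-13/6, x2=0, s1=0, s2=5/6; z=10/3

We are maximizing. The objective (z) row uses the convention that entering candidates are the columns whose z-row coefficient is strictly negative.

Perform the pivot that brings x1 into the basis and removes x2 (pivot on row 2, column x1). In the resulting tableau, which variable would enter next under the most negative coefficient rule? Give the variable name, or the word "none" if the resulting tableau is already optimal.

Pivot element 1/6. New z-row = old z-row − (-13/6)·(row 2/(1/6)).
Updated z-row coefficients: x1: 0, x2: 13, s1: 0, s2: 3.
No coefficient is strictly negative; the tableau after this pivot is optimal.

none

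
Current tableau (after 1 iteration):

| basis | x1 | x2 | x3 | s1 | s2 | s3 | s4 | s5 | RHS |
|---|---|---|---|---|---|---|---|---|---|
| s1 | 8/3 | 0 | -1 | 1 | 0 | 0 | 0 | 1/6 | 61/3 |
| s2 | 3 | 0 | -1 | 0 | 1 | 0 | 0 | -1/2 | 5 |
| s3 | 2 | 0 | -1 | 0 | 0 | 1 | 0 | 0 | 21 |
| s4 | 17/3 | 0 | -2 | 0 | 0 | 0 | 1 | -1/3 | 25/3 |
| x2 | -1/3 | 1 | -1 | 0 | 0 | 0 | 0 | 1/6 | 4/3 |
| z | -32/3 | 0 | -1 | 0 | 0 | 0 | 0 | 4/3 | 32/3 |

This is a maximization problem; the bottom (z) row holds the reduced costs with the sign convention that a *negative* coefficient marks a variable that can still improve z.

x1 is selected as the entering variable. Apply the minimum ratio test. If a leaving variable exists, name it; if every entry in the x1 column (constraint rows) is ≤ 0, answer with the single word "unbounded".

Ratios: row 1 (s1): (61/3)/(8/3) = 61/8; row 2 (s2): 5/3 = 5/3; row 3 (s3): 21/2 = 21/2; row 4 (s4): (25/3)/(17/3) = 25/17; row 5 (x2): entry -1/3 ≤ 0, skip.
Minimum ratio is in the s4 row, so s4 leaves.

s4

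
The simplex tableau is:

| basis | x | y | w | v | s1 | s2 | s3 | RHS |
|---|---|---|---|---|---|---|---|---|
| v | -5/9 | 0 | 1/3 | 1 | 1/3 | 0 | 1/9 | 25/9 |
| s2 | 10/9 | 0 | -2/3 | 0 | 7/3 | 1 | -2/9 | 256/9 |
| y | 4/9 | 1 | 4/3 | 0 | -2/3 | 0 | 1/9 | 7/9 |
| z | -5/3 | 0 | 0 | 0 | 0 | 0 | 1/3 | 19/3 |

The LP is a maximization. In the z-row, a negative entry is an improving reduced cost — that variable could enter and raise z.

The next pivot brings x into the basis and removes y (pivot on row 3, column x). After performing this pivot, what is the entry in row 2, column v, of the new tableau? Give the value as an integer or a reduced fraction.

Pivot element is row 3, column x: 4/9.
Normalize row 3: new (row 3, v) = 0/(4/9) = 0.
row 2 ← row 2 − (10/9)·(new row 3): 0 − (10/9)·0 = 0.

0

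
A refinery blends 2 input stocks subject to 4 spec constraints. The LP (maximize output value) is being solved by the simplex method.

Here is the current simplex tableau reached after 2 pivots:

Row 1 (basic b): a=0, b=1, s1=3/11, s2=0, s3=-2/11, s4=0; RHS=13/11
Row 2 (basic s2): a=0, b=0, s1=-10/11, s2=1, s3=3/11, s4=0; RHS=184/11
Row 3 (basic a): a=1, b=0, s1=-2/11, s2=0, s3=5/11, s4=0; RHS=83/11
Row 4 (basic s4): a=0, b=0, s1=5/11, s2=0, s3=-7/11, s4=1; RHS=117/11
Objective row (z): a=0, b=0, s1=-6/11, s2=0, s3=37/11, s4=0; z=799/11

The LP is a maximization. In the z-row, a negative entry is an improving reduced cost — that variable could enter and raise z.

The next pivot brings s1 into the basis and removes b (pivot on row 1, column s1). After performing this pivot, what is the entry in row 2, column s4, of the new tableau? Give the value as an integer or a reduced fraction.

Pivot element is row 1, column s1: 3/11.
Normalize row 1: new (row 1, s4) = 0/(3/11) = 0.
row 2 ← row 2 − (-10/11)·(new row 1): 0 − (-10/11)·0 = 0.

0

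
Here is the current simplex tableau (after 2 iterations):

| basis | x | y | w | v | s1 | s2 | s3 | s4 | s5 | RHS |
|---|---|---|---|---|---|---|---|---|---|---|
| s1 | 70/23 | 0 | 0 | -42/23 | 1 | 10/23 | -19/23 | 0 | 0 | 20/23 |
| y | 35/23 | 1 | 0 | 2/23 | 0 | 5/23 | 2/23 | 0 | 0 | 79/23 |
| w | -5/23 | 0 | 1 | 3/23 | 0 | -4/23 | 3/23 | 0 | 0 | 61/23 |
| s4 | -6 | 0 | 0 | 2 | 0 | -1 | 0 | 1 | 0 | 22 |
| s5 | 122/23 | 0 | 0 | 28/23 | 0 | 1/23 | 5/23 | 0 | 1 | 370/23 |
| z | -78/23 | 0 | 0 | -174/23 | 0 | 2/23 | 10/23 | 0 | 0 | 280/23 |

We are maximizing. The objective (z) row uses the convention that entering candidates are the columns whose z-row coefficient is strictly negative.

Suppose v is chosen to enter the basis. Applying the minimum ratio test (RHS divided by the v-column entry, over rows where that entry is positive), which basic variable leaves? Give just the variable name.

Ratios: row 1 (s1): entry -42/23 ≤ 0, skip; row 2 (y): (79/23)/(2/23) = 79/2; row 3 (w): (61/23)/(3/23) = 61/3; row 4 (s4): 22/2 = 11; row 5 (s5): (370/23)/(28/23) = 185/14.
Minimum ratio 11 is in the s4 row, so s4 leaves.

s4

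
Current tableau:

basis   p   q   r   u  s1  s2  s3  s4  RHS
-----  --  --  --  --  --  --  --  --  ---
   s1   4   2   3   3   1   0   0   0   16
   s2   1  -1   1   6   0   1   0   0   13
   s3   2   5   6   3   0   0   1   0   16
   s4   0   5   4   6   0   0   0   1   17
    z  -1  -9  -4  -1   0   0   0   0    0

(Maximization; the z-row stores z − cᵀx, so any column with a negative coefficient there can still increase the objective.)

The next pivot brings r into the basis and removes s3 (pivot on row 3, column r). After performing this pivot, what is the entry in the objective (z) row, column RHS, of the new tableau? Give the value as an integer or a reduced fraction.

Pivot element is row 3, column r: 6.
Normalize row 3: new (row 3, RHS) = 16/6 = 8/3.
z-row ← z-row − (-4)·(new row 3): 0 − (-4)·(8/3) = 32/3.

32/3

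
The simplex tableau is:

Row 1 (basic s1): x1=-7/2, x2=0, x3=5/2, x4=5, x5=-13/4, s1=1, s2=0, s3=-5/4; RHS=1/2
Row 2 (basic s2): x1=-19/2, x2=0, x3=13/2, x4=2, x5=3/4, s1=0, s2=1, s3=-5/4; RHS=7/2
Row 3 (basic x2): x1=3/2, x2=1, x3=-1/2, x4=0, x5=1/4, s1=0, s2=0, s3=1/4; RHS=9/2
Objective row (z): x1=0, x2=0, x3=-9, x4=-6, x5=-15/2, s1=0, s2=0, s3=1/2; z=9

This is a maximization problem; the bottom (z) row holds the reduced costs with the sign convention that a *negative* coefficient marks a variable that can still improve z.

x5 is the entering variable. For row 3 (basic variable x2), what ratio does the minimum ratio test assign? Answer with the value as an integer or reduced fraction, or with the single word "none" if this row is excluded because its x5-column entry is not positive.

18

Ratio = RHS / (x5 entry) = (9/2) / (1/4) = 18.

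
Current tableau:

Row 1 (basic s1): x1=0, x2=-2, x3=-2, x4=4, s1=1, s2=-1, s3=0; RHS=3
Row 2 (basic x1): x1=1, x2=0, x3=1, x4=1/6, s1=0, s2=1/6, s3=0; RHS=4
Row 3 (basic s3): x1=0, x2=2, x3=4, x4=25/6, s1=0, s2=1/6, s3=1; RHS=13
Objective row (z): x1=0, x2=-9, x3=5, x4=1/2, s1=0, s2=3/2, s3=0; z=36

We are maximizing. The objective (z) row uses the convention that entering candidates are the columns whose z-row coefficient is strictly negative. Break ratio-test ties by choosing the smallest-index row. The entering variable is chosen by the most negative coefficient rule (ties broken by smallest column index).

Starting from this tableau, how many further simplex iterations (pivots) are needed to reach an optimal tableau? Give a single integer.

pivot: x2 in, s3 out → z = 189/2
No improving column remains; optimal.

1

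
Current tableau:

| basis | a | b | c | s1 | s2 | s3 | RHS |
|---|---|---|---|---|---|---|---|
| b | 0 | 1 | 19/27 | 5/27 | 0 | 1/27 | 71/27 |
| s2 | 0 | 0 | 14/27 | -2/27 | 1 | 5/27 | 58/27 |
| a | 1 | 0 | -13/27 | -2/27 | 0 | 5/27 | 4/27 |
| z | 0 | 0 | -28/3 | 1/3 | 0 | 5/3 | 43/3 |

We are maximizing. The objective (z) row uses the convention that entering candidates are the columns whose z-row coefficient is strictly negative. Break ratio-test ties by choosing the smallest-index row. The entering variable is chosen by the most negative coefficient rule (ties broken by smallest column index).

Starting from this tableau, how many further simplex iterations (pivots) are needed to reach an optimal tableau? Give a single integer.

1

pivot: c in, b out → z = 935/19
No improving column remains; optimal.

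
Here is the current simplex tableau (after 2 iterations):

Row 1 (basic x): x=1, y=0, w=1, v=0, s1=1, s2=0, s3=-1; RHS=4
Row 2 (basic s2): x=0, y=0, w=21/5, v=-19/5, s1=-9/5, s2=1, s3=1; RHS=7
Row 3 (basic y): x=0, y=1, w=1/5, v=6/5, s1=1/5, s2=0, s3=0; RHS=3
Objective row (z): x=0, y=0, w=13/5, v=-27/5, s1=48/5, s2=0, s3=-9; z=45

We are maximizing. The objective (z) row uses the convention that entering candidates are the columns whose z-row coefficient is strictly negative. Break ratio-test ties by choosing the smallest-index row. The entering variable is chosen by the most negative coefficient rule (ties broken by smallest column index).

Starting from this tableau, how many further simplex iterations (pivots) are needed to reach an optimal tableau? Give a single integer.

pivot: s3 in, s2 out → z = 108
pivot: v in, y out → z = 207
No improving column remains; optimal.

2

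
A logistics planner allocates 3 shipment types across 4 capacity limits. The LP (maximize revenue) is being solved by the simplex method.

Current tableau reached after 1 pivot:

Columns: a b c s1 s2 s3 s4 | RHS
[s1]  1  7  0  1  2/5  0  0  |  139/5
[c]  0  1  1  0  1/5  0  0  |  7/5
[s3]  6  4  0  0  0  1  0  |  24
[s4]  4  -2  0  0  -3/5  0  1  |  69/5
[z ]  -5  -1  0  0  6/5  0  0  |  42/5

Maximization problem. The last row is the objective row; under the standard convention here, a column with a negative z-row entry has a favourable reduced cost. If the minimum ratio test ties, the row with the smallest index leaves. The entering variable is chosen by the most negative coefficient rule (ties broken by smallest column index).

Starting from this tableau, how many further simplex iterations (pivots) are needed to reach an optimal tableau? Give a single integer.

pivot: a in, s4 out → z = 513/20
pivot: b in, s3 out → z = 273/10
No improving column remains; optimal.

2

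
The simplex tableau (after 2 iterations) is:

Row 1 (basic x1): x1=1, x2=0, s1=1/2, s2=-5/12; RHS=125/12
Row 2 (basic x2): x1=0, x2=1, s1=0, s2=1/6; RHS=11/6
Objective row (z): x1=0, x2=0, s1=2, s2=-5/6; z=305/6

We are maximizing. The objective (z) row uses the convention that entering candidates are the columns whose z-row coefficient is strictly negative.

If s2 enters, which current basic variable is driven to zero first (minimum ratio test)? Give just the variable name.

x2

Ratios: row 1 (x1): entry -5/12 ≤ 0, skip; row 2 (x2): (11/6)/(1/6) = 11.
Minimum ratio 11 is in the x2 row, so x2 leaves.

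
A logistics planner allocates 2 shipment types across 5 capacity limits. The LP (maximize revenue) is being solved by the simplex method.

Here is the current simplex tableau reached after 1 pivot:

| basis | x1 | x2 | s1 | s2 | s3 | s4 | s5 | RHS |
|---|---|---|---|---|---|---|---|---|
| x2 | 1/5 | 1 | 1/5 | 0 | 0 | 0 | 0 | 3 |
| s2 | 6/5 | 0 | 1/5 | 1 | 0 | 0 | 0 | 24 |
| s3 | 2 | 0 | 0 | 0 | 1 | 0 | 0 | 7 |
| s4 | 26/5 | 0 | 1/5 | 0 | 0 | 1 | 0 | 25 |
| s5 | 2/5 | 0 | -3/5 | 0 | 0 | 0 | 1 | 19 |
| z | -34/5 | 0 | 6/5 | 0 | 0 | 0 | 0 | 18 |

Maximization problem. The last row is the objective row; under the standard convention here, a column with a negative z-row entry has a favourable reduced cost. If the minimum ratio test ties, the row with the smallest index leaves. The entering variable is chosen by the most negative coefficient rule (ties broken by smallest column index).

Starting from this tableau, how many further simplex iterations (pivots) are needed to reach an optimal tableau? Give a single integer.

pivot: x1 in, s3 out → z = 209/5
No improving column remains; optimal.

1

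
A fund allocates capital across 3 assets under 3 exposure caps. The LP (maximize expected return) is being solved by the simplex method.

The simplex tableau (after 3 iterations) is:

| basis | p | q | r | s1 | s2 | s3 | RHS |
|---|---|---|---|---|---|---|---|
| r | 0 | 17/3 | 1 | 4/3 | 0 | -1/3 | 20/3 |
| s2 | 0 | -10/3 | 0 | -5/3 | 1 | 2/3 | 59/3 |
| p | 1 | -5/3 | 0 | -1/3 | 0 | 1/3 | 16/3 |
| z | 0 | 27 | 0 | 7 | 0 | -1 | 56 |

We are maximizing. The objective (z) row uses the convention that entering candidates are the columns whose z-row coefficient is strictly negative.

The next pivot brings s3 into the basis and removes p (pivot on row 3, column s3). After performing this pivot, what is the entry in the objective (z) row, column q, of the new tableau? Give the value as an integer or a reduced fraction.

22

Pivot element is row 3, column s3: 1/3.
Normalize row 3: new (row 3, q) = (-5/3)/(1/3) = -5.
z-row ← z-row − (-1)·(new row 3): 27 − (-1)·(-5) = 22.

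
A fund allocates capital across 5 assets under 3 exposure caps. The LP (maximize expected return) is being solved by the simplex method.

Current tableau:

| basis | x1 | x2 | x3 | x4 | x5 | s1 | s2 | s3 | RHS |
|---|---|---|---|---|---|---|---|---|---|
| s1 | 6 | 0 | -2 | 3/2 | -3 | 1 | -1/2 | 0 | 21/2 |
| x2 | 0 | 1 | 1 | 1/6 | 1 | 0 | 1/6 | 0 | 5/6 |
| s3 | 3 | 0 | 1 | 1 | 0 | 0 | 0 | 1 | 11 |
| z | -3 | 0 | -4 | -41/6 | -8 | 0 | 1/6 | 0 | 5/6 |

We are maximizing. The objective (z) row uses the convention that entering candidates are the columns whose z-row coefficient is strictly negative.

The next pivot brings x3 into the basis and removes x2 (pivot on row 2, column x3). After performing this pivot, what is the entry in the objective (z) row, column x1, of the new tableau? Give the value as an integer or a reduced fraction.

-3

Pivot element is row 2, column x3: 1.
Normalize row 2: new (row 2, x1) = 0/1 = 0.
z-row ← z-row − (-4)·(new row 2): -3 − (-4)·0 = -3.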